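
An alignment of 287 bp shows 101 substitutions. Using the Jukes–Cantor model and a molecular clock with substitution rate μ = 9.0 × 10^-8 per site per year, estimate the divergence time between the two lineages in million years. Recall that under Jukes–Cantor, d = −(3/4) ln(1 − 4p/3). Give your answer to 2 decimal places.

p = 101/287 ≈ 0.351916.
d = −(3/4) ln(1 − 4p/3) = −0.75 ln(1 − 0.469221) = −0.75 ln(0.530779)
  = −0.75 × (-0.633410) = 0.475058 substitutions/site.
Under a molecular clock d = 2μt, so t = d/(2μ) = 0.475058 / (2 × 9.0 × 10^-8) = 2.64 million years.

2.64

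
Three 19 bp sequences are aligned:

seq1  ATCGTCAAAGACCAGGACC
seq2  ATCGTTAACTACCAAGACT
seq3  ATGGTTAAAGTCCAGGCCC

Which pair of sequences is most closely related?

seq1–seq2: 5/19 differ, p = 0.263, d = 0.324.
seq1–seq3: 4/19 differ, p = 0.211, d = 0.247.
seq2–seq3: 7/19 differ, p = 0.368, d = 0.507.
The smallest distance is between seq1 and seq3.

seq1 and seq3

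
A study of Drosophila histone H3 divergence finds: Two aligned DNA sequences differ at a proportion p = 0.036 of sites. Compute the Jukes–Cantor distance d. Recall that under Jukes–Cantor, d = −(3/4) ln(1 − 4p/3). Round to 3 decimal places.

0.037

d = −(3/4) ln(1 − 4p/3) = −0.75 ln(1 − 0.048) = −0.75 ln(0.952)
  = −0.75 × (-0.049190) = 0.036893 substitutions/site.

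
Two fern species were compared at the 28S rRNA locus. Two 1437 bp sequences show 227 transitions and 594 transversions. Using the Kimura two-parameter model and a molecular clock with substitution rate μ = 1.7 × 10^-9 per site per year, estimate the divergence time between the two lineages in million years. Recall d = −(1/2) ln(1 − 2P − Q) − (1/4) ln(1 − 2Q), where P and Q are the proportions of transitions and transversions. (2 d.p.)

P = 227/1437 ≈ 0.157968 and Q = 594/1437 ≈ 0.413361.
Under the Kimura two-parameter model, d = −½ ln(1 − 2P − Q) − ¼ ln(1 − 2Q).
1 − 2P − Q = 0.270703, giving −½ ln(0.270703) = 0.653367.
1 − 2Q = 0.173278, giving −¼ ln(0.173278) = 0.438215.
d = 0.653367 + 0.438215 = 1.091582.
Under a molecular clock d = 2μt, so t = d/(2μ) = 1.091582 / (2 × 1.7 × 10^-9) = 321.05 million years.

321.05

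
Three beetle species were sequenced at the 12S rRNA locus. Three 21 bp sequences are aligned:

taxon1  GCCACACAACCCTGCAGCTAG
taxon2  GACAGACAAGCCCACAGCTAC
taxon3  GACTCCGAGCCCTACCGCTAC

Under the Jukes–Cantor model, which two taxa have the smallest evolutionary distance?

taxon1–taxon2: 6/21 differ, p = 0.286, d = 0.360.
taxon1–taxon3: 8/21 differ, p = 0.381, d = 0.532.
taxon2–taxon3: 8/21 differ, p = 0.381, d = 0.532.
The smallest distance is between taxon1 and taxon2.

taxon1 and taxon2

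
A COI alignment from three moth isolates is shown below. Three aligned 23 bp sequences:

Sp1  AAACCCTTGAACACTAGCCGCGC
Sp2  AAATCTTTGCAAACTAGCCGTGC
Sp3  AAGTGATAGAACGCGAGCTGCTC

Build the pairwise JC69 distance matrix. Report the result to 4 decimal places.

d(Sp1,Sp2) = 0.2567, d(Sp1,Sp3) = 0.5532, d(Sp2,Sp3) = 0.7614

Sp1–Sp2: 5/23 sites differ → p ≈ 0.217391, d = −0.75 ln(1 − 0.289855) = 0.256715 ≈ 0.2567.
Sp1–Sp3: 9/23 sites differ → p ≈ 0.391304, d = −0.75 ln(1 − 0.521739) = 0.553199 ≈ 0.5532.
Sp2–Sp3: 11/23 sites differ → p ≈ 0.478261, d = −0.75 ln(1 − 0.637681) = 0.761423 ≈ 0.7614.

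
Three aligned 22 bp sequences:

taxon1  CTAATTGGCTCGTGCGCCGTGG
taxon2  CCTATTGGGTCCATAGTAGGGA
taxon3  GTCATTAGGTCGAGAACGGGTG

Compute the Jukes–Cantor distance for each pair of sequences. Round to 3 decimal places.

d(taxon1,taxon2) = 0.824, d(taxon1,taxon3) = 0.699, d(taxon2,taxon3) = 0.824

taxon1–taxon2: 11/22 sites differ → p = 0.5, d = −0.75 ln(1 − 0.666667) = 0.823960 ≈ 0.824.
taxon1–taxon3: 10/22 sites differ → p ≈ 0.454545, d = −0.75 ln(1 − 0.60606) = 0.698667 ≈ 0.699.
taxon2–taxon3: 11/22 sites differ → p = 0.5, d = −0.75 ln(1 − 0.666667) = 0.823960 ≈ 0.824.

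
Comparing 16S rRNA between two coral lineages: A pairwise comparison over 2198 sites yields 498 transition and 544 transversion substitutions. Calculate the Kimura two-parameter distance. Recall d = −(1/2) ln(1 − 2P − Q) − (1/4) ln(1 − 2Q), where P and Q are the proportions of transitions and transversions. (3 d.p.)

P = 498/2198 ≈ 0.22657 and Q = 544/2198 ≈ 0.247498.
Under the Kimura two-parameter model, d = −½ ln(1 − 2P − Q) − ¼ ln(1 − 2Q).
1 − 2P − Q = 0.299362, giving −½ ln(0.299362) = 0.603051.
1 − 2Q = 0.505004, giving −¼ ln(0.505004) = 0.170797.
d = 0.603051 + 0.170797 = 0.773848.

0.774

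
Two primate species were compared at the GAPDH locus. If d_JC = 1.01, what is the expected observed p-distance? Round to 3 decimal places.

p = (3/4)(1 − e^(−4d/3)) = 0.75 × (1 − e^(-1.346667)) = 0.75 × (1 − 0.260106) = 0.554921.

0.555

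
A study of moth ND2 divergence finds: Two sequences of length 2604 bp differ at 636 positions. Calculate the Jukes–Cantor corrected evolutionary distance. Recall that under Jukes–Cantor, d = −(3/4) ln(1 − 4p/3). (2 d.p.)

p = 636/2604 ≈ 0.24424.
d = −(3/4) ln(1 − 4p/3) = −0.75 ln(1 − 0.325653) = −0.75 ln(0.674347)
  = −0.75 × (-0.394010) = 0.295508 substitutions/site.

0.30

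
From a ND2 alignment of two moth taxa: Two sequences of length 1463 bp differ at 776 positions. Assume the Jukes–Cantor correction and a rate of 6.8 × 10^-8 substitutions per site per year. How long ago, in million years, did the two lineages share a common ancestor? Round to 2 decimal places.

p = 776/1463 ≈ 0.530417.
d = −(3/4) ln(1 − 4p/3) = −0.75 ln(1 − 0.707223) = −0.75 ln(0.292777)
  = −0.75 × (-1.228344) = 0.921258 substitutions/site.
Under a molecular clock d = 2μt, so t = d/(2μ) = 0.921258 / (2 × 6.8 × 10^-8) = 6.77 million years.

6.77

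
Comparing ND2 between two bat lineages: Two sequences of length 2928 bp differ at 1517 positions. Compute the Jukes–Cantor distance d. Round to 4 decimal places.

0.8803

p = 1517/2928 ≈ 0.518101.
d = −(3/4) ln(1 − 4p/3) = −0.75 ln(1 − 0.690801) = −0.75 ln(0.309199)
  = −0.75 × (-1.173770) = 0.880328 substitutions/site.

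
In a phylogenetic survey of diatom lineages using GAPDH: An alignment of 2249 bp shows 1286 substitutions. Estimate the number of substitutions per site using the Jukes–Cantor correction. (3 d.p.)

p = 1286/2249 ≈ 0.57181.
d = −(3/4) ln(1 − 4p/3) = −0.75 ln(1 − 0.762413) = −0.75 ln(0.237587)
  = −0.75 × (-1.437221) = 1.077916 substitutions/site.

1.078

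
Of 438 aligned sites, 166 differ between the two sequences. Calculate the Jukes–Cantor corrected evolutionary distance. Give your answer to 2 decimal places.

0.53

p = 166/438 ≈ 0.378995.
d = −(3/4) ln(1 − 4p/3) = −0.75 ln(1 − 0.505327) = −0.75 ln(0.494673)
  = −0.75 × (-0.703858) = 0.527894 substitutions/site.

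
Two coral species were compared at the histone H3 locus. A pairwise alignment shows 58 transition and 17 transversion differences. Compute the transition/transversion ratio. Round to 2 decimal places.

R = 58/17 = 3.411764… ≈ 3.41 (to 2 d.p.).

3.41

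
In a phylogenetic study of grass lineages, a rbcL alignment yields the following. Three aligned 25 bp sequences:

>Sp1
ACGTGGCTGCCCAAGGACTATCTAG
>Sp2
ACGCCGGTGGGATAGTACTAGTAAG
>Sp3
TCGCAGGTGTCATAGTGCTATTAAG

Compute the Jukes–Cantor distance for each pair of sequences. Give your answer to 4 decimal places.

d(Sp1,Sp2) = 0.6626, d(Sp1,Sp3) = 0.6626, d(Sp2,Sp3) = 0.2892

Sp1–Sp2: 11/25 sites differ → p = 0.44, d = −0.75 ln(1 − 0.586667) = 0.662626 ≈ 0.6626.
Sp1–Sp3: 11/25 sites differ → p = 0.44, d = −0.75 ln(1 − 0.586667) = 0.662626 ≈ 0.6626.
Sp2–Sp3: 6/25 sites differ → p = 0.24, d = −0.75 ln(1 − 0.32) = 0.289247 ≈ 0.2892.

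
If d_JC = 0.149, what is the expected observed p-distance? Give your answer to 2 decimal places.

p = (3/4)(1 − e^(−4d/3)) = 0.75 × (1 − e^(-0.198667)) = 0.75 × (1 − 0.819823) = 0.135133.

0.14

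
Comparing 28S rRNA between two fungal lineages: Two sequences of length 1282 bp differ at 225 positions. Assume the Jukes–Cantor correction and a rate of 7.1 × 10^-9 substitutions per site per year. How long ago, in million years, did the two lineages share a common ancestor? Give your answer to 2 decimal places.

p = 225/1282 ≈ 0.175507.
d = −(3/4) ln(1 − 4p/3) = −0.75 ln(1 − 0.234009) = −0.75 ln(0.765991)
  = −0.75 × (-0.266585) = 0.199939 substitutions/site.
Under a molecular clock d = 2μt, so t = d/(2μ) = 0.199939 / (2 × 7.1 × 10^-9) = 14.08 million years.

14.08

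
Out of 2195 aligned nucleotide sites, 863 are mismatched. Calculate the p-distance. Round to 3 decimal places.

p = 863/2195 = 0.393166… ≈ 0.393 (to 3 d.p.).

0.393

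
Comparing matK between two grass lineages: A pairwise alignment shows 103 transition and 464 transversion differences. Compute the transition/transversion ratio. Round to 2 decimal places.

R = 103/464 = 0.221982… ≈ 0.22 (to 2 d.p.).

0.22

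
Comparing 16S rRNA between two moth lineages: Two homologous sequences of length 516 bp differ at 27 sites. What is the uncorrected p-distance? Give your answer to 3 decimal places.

p = 27/516 = 0.052325… ≈ 0.052 (to 3 d.p.).

0.052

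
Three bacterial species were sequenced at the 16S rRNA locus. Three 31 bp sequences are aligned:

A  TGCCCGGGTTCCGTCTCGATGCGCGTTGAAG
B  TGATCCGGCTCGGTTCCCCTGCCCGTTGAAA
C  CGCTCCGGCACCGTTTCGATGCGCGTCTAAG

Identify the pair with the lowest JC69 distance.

A–B: 11/31 differ, p = 0.355, d = 0.481.
A–C: 8/31 differ, p = 0.258, d = 0.316.
B–C: 11/31 differ, p = 0.355, d = 0.481.
The smallest distance is between A and C.

A and C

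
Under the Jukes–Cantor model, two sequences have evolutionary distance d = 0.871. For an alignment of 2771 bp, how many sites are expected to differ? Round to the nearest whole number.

Invert JC69: p = (3/4)(1 − e^(−4d/3)) = 0.75 × (1 − e^(-1.161333)) = 0.75 × (1 − 0.313069) = 0.515198.
Expected differing sites = pL ≈ 0.515198 × 2771 = 1427.613658 ≈ 1428.

1428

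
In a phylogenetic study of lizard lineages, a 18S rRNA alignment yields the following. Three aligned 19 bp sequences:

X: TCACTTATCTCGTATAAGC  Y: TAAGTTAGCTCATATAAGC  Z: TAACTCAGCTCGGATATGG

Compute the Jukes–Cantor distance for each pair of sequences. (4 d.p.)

X–Y: 4/19 sites differ → p ≈ 0.210526, d = −0.75 ln(1 − 0.280701) = 0.247109 ≈ 0.2471.
X–Z: 6/19 sites differ → p ≈ 0.315789, d = −0.75 ln(1 − 0.421052) = 0.409907 ≈ 0.4099.
Y–Z: 6/19 sites differ → p ≈ 0.315789, d = −0.75 ln(1 − 0.421052) = 0.409907 ≈ 0.4099.

d(X,Y) = 0.2471, d(X,Z) = 0.4099, d(Y,Z) = 0.4099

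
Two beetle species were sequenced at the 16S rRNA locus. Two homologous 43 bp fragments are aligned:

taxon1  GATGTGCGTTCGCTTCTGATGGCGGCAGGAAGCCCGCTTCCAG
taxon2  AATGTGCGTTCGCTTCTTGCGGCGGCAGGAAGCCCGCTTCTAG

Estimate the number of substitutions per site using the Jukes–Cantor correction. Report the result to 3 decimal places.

The sequences differ at 5 of 43 sites (1, 18, 19, 20, 41), so p = 5/43 ≈ 0.116279.
d = −(3/4) ln(1 − 4p/3) = −0.75 ln(1 − 0.155039) = −0.75 ln(0.844961)
  = −0.75 × (-0.168465) = 0.126349 substitutions/site.

0.126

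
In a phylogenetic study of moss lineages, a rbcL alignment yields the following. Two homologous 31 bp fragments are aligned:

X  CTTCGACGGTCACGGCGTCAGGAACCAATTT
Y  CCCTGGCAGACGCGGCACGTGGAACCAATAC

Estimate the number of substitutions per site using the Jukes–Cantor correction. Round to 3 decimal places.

0.614

The sequences differ at 13 of 31 sites, so p = 13/31 ≈ 0.419355.
d = −(3/4) ln(1 − 4p/3) = −0.75 ln(1 − 0.55914) = −0.75 ln(0.44086)
  = −0.75 × (-0.819028) = 0.614271 substitutions/site.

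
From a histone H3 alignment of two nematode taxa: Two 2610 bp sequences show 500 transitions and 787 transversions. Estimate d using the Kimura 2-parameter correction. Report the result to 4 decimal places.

0.8081

P = 500/2610 ≈ 0.191571 and Q = 787/2610 ≈ 0.301533.
Under the Kimura two-parameter model, d = −½ ln(1 − 2P − Q) − ¼ ln(1 − 2Q).
1 − 2P − Q = 0.315325, giving −½ ln(0.315325) = 0.577076.
1 − 2Q = 0.396934, giving −¼ ln(0.396934) = 0.230996.
d = 0.577076 + 0.230996 = 0.808072.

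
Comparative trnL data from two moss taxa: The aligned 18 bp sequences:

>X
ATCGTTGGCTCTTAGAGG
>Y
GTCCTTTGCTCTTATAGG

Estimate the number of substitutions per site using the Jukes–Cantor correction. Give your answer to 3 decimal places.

The sequences differ at 4 of 18 sites (1, 4, 7, 15), so p = 4/18 ≈ 0.222222.
d = −(3/4) ln(1 − 4p/3) = −0.75 ln(1 − 0.296296) = −0.75 ln(0.703704)
  = −0.75 × (-0.351397) = 0.263548 substitutions/site.

0.264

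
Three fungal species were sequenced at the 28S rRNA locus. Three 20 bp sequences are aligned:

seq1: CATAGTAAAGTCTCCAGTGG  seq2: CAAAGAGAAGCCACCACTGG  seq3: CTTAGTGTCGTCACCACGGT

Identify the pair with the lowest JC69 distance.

seq1 and seq2

seq1–seq2: 6/20 differ, p = 0.300, d = 0.383.
seq1–seq3: 8/20 differ, p = 0.400, d = 0.572.
seq2–seq3: 8/20 differ, p = 0.400, d = 0.572.
The smallest distance is between seq1 and seq2.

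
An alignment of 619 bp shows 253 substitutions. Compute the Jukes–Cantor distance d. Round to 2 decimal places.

p = 253/619 ≈ 0.408724.
d = −(3/4) ln(1 − 4p/3) = −0.75 ln(1 − 0.544965) = −0.75 ln(0.455035)
  = −0.75 × (-0.787381) = 0.590536 substitutions/site.

0.59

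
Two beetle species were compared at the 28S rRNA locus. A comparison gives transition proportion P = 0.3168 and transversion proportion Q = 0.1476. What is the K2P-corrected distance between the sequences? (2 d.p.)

Under the Kimura two-parameter model, d = −½ ln(1 − 2P − Q) − ¼ ln(1 − 2Q).
1 − 2P − Q = 0.2188, giving −½ ln(0.2188) = 0.759799.
1 − 2Q = 0.7048, giving −¼ ln(0.7048) = 0.087460.
d = 0.759799 + 0.087460 = 0.847259.

0.85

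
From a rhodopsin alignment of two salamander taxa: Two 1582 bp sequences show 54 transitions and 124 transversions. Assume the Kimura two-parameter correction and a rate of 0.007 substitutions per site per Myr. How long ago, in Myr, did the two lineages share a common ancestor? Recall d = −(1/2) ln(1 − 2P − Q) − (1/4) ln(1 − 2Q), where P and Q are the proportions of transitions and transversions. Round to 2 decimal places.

P = 54/1582 ≈ 0.034134 and Q = 124/1582 ≈ 0.078382.
Under the Kimura two-parameter model, d = −½ ln(1 − 2P − Q) − ¼ ln(1 − 2Q).
1 − 2P − Q = 0.85335, giving −½ ln(0.85335) = 0.079293.
1 − 2Q = 0.843236, giving −¼ ln(0.843236) = 0.042627.
d = 0.079293 + 0.042627 = 0.121920.
Under a molecular clock d = 2μt, so t = d/(2μ) = 0.121920 / (2 × 0.007) = 8.71 Myr.

8.71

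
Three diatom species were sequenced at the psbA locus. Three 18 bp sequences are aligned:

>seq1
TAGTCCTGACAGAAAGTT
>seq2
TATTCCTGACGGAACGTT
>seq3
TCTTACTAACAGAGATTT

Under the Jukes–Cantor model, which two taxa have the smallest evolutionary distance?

seq1–seq2: 3/18 differ, p = 0.167, d = 0.188.
seq1–seq3: 6/18 differ, p = 0.333, d = 0.441.
seq2–seq3: 7/18 differ, p = 0.389, d = 0.548.
The smallest distance is between seq1 and seq2.

seq1 and seq2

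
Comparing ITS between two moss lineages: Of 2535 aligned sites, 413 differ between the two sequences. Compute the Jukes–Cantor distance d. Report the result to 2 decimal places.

p = 413/2535 ≈ 0.162919.
d = −(3/4) ln(1 − 4p/3) = −0.75 ln(1 − 0.217225) = −0.75 ln(0.782775)
  = −0.75 × (-0.244910) = 0.183683 substitutions/site.

0.18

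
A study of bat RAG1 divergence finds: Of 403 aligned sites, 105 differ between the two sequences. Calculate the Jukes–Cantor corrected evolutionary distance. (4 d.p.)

0.3201

p = 105/403 ≈ 0.260546.
d = −(3/4) ln(1 − 4p/3) = −0.75 ln(1 − 0.347395) = −0.75 ln(0.652605)
  = −0.75 × (-0.426783) = 0.320087 substitutions/site.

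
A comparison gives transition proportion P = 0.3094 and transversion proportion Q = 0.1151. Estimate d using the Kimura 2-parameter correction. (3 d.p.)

0.727

Under the Kimura two-parameter model, d = −½ ln(1 − 2P − Q) − ¼ ln(1 − 2Q).
1 − 2P − Q = 0.2661, giving −½ ln(0.2661) = 0.661942.
1 − 2Q = 0.7698, giving −¼ ln(0.7698) = 0.065406.
d = 0.661942 + 0.065406 = 0.727348.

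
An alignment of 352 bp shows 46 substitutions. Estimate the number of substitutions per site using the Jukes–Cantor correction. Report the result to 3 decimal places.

p = 46/352 ≈ 0.130682.
d = −(3/4) ln(1 − 4p/3) = −0.75 ln(1 − 0.174243) = −0.75 ln(0.825757)
  = −0.75 × (-0.191455) = 0.143591 substitutions/site.

0.144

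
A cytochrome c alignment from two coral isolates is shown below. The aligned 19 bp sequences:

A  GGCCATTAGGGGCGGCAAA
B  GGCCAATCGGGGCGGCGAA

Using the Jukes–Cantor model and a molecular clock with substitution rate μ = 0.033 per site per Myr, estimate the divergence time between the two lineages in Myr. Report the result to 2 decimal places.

The sequences differ at 3 of 19 sites (6, 8, 17), so p = 3/19 ≈ 0.157895.
d = −(3/4) ln(1 − 4p/3) = −0.75 ln(1 − 0.210527) = −0.75 ln(0.789473)
  = −0.75 × (-0.236390) = 0.177293 substitutions/site.
Under a molecular clock d = 2μt, so t = d/(2μ) = 0.177293 / (2 × 0.033) = 2.69 Myr.

2.69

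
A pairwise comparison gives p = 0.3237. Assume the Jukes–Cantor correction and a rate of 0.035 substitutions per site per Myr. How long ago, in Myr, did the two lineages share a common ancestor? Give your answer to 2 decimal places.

d = −(3/4) ln(1 − 4p/3) = −0.75 ln(1 − 0.4316) = −0.75 ln(0.5684)
  = −0.75 × (-0.564930) = 0.423698 substitutions/site.
Under a molecular clock d = 2μt, so t = d/(2μ) = 0.423698 / (2 × 0.035) = 6.05 Myr.

6.05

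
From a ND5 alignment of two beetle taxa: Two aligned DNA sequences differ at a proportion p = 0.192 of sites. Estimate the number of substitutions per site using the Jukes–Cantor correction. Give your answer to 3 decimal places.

d = −(3/4) ln(1 − 4p/3) = −0.75 ln(1 − 0.256) = −0.75 ln(0.744)
  = −0.75 × (-0.295714) = 0.221786 substitutions/site.

0.222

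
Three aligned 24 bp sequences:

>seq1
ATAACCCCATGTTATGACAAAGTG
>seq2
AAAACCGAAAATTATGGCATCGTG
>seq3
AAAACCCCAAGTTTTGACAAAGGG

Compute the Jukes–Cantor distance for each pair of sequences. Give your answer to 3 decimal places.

seq1–seq2: 8/24 sites differ → p ≈ 0.333333, d = −0.75 ln(1 − 0.444444) = 0.440839 ≈ 0.441.
seq1–seq3: 4/24 sites differ → p ≈ 0.166667, d = −0.75 ln(1 − 0.222223) = 0.188487 ≈ 0.188.
seq2–seq3: 8/24 sites differ → p ≈ 0.333333, d = −0.75 ln(1 − 0.444444) = 0.440839 ≈ 0.441.

d(seq1,seq2) = 0.441, d(seq1,seq3) = 0.188, d(seq2,seq3) = 0.441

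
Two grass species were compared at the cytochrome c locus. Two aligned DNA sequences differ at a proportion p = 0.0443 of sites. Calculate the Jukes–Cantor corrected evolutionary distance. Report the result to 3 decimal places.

d = −(3/4) ln(1 − 4p/3) = −0.75 ln(1 − 0.059067) = −0.75 ln(0.940933)
  = −0.75 × (-0.060883) = 0.045662 substitutions/site.

0.046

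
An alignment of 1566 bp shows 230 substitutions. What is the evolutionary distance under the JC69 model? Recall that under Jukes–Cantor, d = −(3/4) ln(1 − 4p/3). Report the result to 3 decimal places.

p = 230/1566 ≈ 0.146871.
d = −(3/4) ln(1 − 4p/3) = −0.75 ln(1 − 0.195828) = −0.75 ln(0.804172)
  = −0.75 × (-0.217942) = 0.163457 substitutions/site.

0.163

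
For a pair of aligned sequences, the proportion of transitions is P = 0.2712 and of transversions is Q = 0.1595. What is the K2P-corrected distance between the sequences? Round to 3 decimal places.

Under the Kimura two-parameter model, d = −½ ln(1 − 2P − Q) − ¼ ln(1 − 2Q).
1 − 2P − Q = 0.2981, giving −½ ln(0.2981) = 0.605163.
1 − 2Q = 0.681, giving −¼ ln(0.681) = 0.096048.
d = 0.605163 + 0.096048 = 0.701211.

0.701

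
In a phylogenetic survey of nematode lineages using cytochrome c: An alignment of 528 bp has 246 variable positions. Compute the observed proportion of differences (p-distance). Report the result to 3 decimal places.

p = 246/528 = 0.465909… ≈ 0.466 (to 3 d.p.).

0.466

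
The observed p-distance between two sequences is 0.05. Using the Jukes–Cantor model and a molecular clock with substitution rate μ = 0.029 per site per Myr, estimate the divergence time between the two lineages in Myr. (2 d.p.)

0.89

d = −(3/4) ln(1 − 4p/3) = −0.75 ln(1 − 0.066667) = −0.75 ln(0.933333)
  = −0.75 × (-0.068993) = 0.051745 substitutions/site.
Under a molecular clock d = 2μt, so t = d/(2μ) = 0.051745 / (2 × 0.029) = 0.89 Myr.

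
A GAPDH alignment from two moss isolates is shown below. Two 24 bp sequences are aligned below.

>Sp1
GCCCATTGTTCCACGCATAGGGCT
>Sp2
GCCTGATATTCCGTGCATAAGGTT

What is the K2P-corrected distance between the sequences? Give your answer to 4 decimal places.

0.5122

Of 24 sites, 7 differences are transitions and 1 are transversions, so P = 7/24 ≈ 0.291667 and Q = 1/24 ≈ 0.041667.
Under the Kimura two-parameter model, d = −½ ln(1 − 2P − Q) − ¼ ln(1 − 2Q).
1 − 2P − Q = 0.374999, giving −½ ln(0.374999) = 0.490416.
1 − 2Q = 0.916666, giving −¼ ln(0.916666) = 0.021753.
d = 0.490416 + 0.021753 = 0.512169.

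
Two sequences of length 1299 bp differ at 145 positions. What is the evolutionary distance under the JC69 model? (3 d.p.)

0.121

p = 145/1299 ≈ 0.111624.
d = −(3/4) ln(1 − 4p/3) = −0.75 ln(1 − 0.148832) = −0.75 ln(0.851168)
  = −0.75 × (-0.161146) = 0.120860 substitutions/site.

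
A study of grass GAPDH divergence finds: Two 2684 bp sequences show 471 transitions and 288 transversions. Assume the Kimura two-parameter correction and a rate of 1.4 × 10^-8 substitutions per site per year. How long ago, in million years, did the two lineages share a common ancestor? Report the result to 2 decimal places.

P = 471/2684 ≈ 0.175484 and Q = 288/2684 ≈ 0.107303.
Under the Kimura two-parameter model, d = −½ ln(1 − 2P − Q) − ¼ ln(1 − 2Q).
1 − 2P − Q = 0.541729, giving −½ ln(0.541729) = 0.306495.
1 − 2Q = 0.785394, giving −¼ ln(0.785394) = 0.060392.
d = 0.306495 + 0.060392 = 0.366887.
Under a molecular clock d = 2μt, so t = d/(2μ) = 0.366887 / (2 × 1.4 × 10^-8) = 13.10 million years.

13.10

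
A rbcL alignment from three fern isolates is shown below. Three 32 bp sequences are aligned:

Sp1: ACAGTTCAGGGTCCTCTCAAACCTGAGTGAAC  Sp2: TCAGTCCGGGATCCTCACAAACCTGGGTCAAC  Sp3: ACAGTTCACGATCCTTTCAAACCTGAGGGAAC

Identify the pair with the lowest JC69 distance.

Sp1 and Sp3

Sp1–Sp2: 7/32 differ, p = 0.219, d = 0.259.
Sp1–Sp3: 4/32 differ, p = 0.125, d = 0.137.
Sp2–Sp3: 9/32 differ, p = 0.281, d = 0.353.
The smallest distance is between Sp1 and Sp3.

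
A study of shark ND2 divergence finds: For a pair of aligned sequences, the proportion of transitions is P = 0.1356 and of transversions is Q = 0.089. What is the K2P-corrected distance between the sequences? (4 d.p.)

0.2723

Under the Kimura two-parameter model, d = −½ ln(1 − 2P − Q) − ¼ ln(1 − 2Q).
1 − 2P − Q = 0.6398, giving −½ ln(0.6398) = 0.223300.
1 − 2Q = 0.822, giving −¼ ln(0.822) = 0.049004.
d = 0.223300 + 0.049004 = 0.272304.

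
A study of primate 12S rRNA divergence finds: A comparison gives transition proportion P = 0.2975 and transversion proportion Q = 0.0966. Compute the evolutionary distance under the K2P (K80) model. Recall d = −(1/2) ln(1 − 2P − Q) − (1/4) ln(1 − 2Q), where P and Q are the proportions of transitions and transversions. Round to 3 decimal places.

Under the Kimura two-parameter model, d = −½ ln(1 − 2P − Q) − ¼ ln(1 − 2Q).
1 − 2P − Q = 0.3084, giving −½ ln(0.3084) = 0.588179.
1 − 2Q = 0.8068, giving −¼ ln(0.8068) = 0.053670.
d = 0.588179 + 0.053670 = 0.641849.

0.642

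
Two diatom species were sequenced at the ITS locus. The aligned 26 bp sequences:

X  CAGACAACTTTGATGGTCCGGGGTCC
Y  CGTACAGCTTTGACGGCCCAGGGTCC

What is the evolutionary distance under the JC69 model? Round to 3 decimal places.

0.276

The sequences differ at 6 of 26 sites (2, 3, 7, 14, 17, 20), so p = 6/26 ≈ 0.230769.
d = −(3/4) ln(1 − 4p/3) = −0.75 ln(1 − 0.307692) = −0.75 ln(0.692308)
  = −0.75 × (-0.367724) = 0.275793 substitutions/site.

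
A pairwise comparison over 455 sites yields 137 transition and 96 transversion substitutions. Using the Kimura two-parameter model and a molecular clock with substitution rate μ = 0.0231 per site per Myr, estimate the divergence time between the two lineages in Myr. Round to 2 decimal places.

21.12

P = 137/455 ≈ 0.301099 and Q = 96/455 ≈ 0.210989.
Under the Kimura two-parameter model, d = −½ ln(1 − 2P − Q) − ¼ ln(1 − 2Q).
1 − 2P − Q = 0.186813, giving −½ ln(0.186813) = 0.838824.
1 − 2Q = 0.578022, giving −¼ ln(0.578022) = 0.137036.
d = 0.838824 + 0.137036 = 0.975860.
Under a molecular clock d = 2μt, so t = d/(2μ) = 0.975860 / (2 × 0.0231) = 21.12 Myr.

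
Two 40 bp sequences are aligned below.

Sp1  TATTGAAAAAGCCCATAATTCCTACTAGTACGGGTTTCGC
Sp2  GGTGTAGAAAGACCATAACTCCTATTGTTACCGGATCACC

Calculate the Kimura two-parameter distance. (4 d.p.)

0.5217

Of 40 sites, 6 differences are transitions and 9 are transversions, so P = 6/40 = 0.15 and Q = 9/40 = 0.225.
Under the Kimura two-parameter model, d = −½ ln(1 − 2P − Q) − ¼ ln(1 − 2Q).
1 − 2P − Q = 0.475, giving −½ ln(0.475) = 0.372220.
1 − 2Q = 0.55, giving −¼ ln(0.55) = 0.149459.
d = 0.372220 + 0.149459 = 0.521679.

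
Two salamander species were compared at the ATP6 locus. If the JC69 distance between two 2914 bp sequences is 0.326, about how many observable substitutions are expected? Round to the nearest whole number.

770

Invert JC69: p = (3/4)(1 − e^(−4d/3)) = 0.75 × (1 − e^(-0.434667)) = 0.75 × (1 − 0.647480) = 0.264390.
Expected differing sites = pL ≈ 0.264390 × 2914 = 770.43246 ≈ 770.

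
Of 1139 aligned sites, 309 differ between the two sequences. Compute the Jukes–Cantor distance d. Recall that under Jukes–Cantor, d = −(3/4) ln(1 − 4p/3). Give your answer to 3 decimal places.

p = 309/1139 ≈ 0.271291.
d = −(3/4) ln(1 − 4p/3) = −0.75 ln(1 − 0.361721) = −0.75 ln(0.638279)
  = −0.75 × (-0.448980) = 0.336735 substitutions/site.

0.337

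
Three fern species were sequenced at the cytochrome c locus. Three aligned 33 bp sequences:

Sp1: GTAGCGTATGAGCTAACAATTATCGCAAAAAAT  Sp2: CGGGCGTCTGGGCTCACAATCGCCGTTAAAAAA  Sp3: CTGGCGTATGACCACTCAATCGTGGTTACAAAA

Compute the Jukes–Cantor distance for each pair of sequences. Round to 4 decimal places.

Sp1–Sp2: 12/33 sites differ → p ≈ 0.363636, d = −0.75 ln(1 − 0.484848) = 0.497470 ≈ 0.4975.
Sp1–Sp3: 13/33 sites differ → p ≈ 0.393939, d = −0.75 ln(1 − 0.525252) = 0.558728 ≈ 0.5587.
Sp2–Sp3: 9/33 sites differ → p ≈ 0.272727, d = −0.75 ln(1 − 0.363636) = 0.338988 ≈ 0.3390.

d(Sp1,Sp2) = 0.4975, d(Sp1,Sp3) = 0.5587, d(Sp2,Sp3) = 0.3390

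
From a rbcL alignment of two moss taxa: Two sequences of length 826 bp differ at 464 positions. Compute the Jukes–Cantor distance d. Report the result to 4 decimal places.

1.0367

p = 464/826 ≈ 0.561743.
d = −(3/4) ln(1 − 4p/3) = −0.75 ln(1 − 0.748991) = −0.75 ln(0.251009)
  = −0.75 × (-1.382266) = 1.036700 substitutions/site.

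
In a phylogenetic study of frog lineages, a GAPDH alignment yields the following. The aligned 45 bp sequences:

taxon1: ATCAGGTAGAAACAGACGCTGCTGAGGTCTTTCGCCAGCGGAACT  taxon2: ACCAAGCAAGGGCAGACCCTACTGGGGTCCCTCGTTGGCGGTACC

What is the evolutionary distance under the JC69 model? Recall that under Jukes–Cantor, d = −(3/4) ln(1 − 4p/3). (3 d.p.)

0.525

The sequences differ at 17 of 45 sites, so p = 17/45 ≈ 0.377778.
d = −(3/4) ln(1 − 4p/3) = −0.75 ln(1 − 0.503704) = −0.75 ln(0.496296)
  = −0.75 × (-0.700583) = 0.525437 substitutions/site.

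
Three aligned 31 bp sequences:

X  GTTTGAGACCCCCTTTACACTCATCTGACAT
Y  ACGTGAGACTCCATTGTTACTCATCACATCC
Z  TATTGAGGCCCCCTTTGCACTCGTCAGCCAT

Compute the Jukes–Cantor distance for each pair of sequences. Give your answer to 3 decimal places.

d(X,Y) = 0.614, d(X,Z) = 0.269, d(Y,Z) = 0.777

X–Y: 13/31 sites differ → p ≈ 0.419355, d = −0.75 ln(1 − 0.55914) = 0.614271 ≈ 0.614.
X–Z: 7/31 sites differ → p ≈ 0.225806, d = −0.75 ln(1 − 0.301075) = 0.268659 ≈ 0.269.
Y–Z: 15/31 sites differ → p ≈ 0.483871, d = −0.75 ln(1 − 0.645161) = 0.777068 ≈ 0.777.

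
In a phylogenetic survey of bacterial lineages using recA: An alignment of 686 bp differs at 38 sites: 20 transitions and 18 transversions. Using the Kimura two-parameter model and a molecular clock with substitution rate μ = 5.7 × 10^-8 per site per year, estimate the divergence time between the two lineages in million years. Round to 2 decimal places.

P = 20/686 ≈ 0.029155 and Q = 18/686 ≈ 0.026239.
Under the Kimura two-parameter model, d = −½ ln(1 − 2P − Q) − ¼ ln(1 − 2Q).
1 − 2P − Q = 0.915451, giving −½ ln(0.915451) = 0.044169.
1 − 2Q = 0.947522, giving −¼ ln(0.947522) = 0.013476.
d = 0.044169 + 0.013476 = 0.057645.
Under a molecular clock d = 2μt, so t = d/(2μ) = 0.057645 / (2 × 5.7 × 10^-8) = 0.51 million years.

0.51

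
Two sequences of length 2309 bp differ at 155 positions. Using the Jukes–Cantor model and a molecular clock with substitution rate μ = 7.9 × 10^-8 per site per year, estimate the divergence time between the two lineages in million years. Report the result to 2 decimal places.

p = 155/2309 ≈ 0.067129.
d = −(3/4) ln(1 − 4p/3) = −0.75 ln(1 − 0.089505) = −0.75 ln(0.910495)
  = −0.75 × (-0.093767) = 0.070325 substitutions/site.
Under a molecular clock d = 2μt, so t = d/(2μ) = 0.070325 / (2 × 7.9 × 10^-8) = 0.45 million years.

0.45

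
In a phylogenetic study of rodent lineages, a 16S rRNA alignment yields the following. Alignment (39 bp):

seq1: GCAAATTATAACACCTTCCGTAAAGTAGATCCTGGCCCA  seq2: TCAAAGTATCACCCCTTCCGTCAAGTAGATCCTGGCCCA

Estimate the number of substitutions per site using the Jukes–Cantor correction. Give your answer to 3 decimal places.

The sequences differ at 5 of 39 sites (1, 6, 10, 13, 22), so p = 5/39 ≈ 0.128205.
d = −(3/4) ln(1 − 4p/3) = −0.75 ln(1 − 0.17094) = −0.75 ln(0.82906)
  = −0.75 × (-0.187463) = 0.140597 substitutions/site.

0.141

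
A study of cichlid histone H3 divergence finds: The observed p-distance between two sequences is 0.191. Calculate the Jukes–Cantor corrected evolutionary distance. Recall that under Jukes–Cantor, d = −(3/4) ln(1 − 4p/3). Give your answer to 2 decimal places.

d = −(3/4) ln(1 − 4p/3) = −0.75 ln(1 − 0.254667) = −0.75 ln(0.745333)
  = −0.75 × (-0.293924) = 0.220443 substitutions/site.

0.22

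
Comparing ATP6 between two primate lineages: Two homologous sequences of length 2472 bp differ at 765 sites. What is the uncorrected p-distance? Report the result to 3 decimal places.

0.309

p = 765/2472 = 0.309466… ≈ 0.309 (to 3 d.p.).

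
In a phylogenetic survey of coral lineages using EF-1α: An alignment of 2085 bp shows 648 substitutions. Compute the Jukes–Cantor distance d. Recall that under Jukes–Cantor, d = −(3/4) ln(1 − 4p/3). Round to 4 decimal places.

p = 648/2085 ≈ 0.310791.
d = −(3/4) ln(1 − 4p/3) = −0.75 ln(1 − 0.414388) = −0.75 ln(0.585612)
  = −0.75 × (-0.535098) = 0.401324 substitutions/site.

0.4013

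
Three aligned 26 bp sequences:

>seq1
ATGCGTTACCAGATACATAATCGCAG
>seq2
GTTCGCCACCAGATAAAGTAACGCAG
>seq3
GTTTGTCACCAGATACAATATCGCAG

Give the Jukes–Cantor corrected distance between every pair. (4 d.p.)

seq1–seq2: 8/26 sites differ → p ≈ 0.307692, d = −0.75 ln(1 − 0.410256) = 0.396050 ≈ 0.3961.
seq1–seq3: 6/26 sites differ → p ≈ 0.230769, d = −0.75 ln(1 − 0.307692) = 0.275793 ≈ 0.2758.
seq2–seq3: 5/26 sites differ → p ≈ 0.192308, d = −0.75 ln(1 − 0.256411) = 0.222200 ≈ 0.2222.

d(seq1,seq2) = 0.3961, d(seq1,seq3) = 0.2758, d(seq2,seq3) = 0.2222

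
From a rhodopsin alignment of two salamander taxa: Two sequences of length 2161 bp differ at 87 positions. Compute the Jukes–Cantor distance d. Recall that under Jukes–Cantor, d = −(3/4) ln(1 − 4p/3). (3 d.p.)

0.041

p = 87/2161 ≈ 0.040259.
d = −(3/4) ln(1 − 4p/3) = −0.75 ln(1 − 0.053679) = −0.75 ln(0.946321)
  = −0.75 × (-0.055173) = 0.041380 substitutions/site.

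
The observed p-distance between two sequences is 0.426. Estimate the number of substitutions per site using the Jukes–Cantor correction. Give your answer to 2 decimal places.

d = −(3/4) ln(1 − 4p/3) = −0.75 ln(1 − 0.568) = −0.75 ln(0.432)
  = −0.75 × (-0.839330) = 0.629498 substitutions/site.

0.63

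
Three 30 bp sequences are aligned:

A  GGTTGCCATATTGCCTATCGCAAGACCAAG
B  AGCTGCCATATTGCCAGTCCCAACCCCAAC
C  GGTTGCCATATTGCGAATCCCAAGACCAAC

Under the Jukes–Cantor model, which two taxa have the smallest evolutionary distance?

A–B: 8/30 differ, p = 0.267, d = 0.330.
A–C: 4/30 differ, p = 0.133, d = 0.147.
B–C: 6/30 differ, p = 0.200, d = 0.233.
The smallest distance is between A and C.

A and C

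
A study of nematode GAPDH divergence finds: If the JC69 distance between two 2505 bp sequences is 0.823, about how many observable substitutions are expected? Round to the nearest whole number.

Invert JC69: p = (3/4)(1 − e^(−4d/3)) = 0.75 × (1 − e^(-1.097333)) = 0.75 × (1 − 0.333760) = 0.499680.
Expected differing sites = pL ≈ 0.499680 × 2505 = 1251.6984 ≈ 1252.

1252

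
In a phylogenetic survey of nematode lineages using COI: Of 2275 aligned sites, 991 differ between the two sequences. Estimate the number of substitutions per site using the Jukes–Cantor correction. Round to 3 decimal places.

0.652

p = 991/2275 ≈ 0.435604.
d = −(3/4) ln(1 − 4p/3) = −0.75 ln(1 − 0.580805) = −0.75 ln(0.419195)
  = −0.75 × (-0.869419) = 0.652064 substitutions/site.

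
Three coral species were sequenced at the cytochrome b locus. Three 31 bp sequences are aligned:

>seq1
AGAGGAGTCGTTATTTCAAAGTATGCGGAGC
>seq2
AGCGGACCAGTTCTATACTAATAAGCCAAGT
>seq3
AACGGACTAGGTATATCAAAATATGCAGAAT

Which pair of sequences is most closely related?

seq1–seq2: 14/31 differ, p = 0.452, d = 0.691.
seq1–seq3: 10/31 differ, p = 0.323, d = 0.422.
seq2–seq3: 11/31 differ, p = 0.355, d = 0.481.
The smallest distance is between seq1 and seq3.

seq1 and seq3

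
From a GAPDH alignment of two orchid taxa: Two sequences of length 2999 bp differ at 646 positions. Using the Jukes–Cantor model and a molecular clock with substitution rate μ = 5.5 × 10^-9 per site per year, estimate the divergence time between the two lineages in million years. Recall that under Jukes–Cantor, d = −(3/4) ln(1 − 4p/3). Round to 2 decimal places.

p = 646/2999 ≈ 0.215405.
d = −(3/4) ln(1 − 4p/3) = −0.75 ln(1 − 0.287207) = −0.75 ln(0.712793)
  = −0.75 × (-0.338564) = 0.253923 substitutions/site.
Under a molecular clock d = 2μt, so t = d/(2μ) = 0.253923 / (2 × 5.5 × 10^-9) = 23.08 million years.

23.08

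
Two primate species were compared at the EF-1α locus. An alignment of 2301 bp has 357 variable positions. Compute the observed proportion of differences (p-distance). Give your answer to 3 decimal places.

0.155

p = 357/2301 = 0.155149… ≈ 0.155 (to 3 d.p.).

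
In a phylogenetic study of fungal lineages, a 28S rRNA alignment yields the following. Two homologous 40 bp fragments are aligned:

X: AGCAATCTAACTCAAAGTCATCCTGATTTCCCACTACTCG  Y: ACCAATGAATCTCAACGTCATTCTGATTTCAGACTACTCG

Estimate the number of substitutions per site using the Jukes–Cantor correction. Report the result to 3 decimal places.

The sequences differ at 8 of 40 sites (2, 7, 8, 10, 16, 22, 31, 32), so p = 8/40 = 0.2.
d = −(3/4) ln(1 − 4p/3) = −0.75 ln(1 − 0.266667) = −0.75 ln(0.733333)
  = −0.75 × (-0.310155) = 0.232616 substitutions/site.

0.233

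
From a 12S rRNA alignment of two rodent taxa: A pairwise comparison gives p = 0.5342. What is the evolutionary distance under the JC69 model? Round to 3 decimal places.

d = −(3/4) ln(1 − 4p/3) = −0.75 ln(1 − 0.712267) = −0.75 ln(0.287733)
  = −0.75 × (-1.245722) = 0.934292 substitutions/site.

0.934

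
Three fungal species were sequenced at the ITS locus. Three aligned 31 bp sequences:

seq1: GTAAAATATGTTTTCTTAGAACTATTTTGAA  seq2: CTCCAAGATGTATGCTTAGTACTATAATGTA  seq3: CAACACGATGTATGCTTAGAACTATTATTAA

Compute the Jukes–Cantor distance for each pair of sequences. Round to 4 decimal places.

d(seq1,seq2) = 0.4217, d(seq1,seq3) = 0.3672, d(seq2,seq3) = 0.2687

seq1–seq2: 10/31 sites differ → p ≈ 0.322581, d = −0.75 ln(1 − 0.430108) = 0.421731 ≈ 0.4217.
seq1–seq3: 9/31 sites differ → p ≈ 0.290323, d = −0.75 ln(1 − 0.387097) = 0.367161 ≈ 0.3672.
seq2–seq3: 7/31 sites differ → p ≈ 0.225806, d = −0.75 ln(1 − 0.301075) = 0.268659 ≈ 0.2687.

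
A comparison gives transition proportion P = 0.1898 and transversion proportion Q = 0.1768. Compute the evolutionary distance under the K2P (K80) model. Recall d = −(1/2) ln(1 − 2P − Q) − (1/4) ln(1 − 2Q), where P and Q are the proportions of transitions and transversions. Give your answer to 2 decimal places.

Under the Kimura two-parameter model, d = −½ ln(1 − 2P − Q) − ¼ ln(1 − 2Q).
1 − 2P − Q = 0.4436, giving −½ ln(0.4436) = 0.406416.
1 − 2Q = 0.6464, giving −¼ ln(0.6464) = 0.109084.
d = 0.406416 + 0.109084 = 0.515500.

0.52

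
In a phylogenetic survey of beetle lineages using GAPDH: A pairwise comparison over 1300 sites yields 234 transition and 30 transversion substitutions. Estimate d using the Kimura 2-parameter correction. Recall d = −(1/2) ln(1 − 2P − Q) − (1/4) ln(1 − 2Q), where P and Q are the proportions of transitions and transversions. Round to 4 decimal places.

P = 234/1300 = 0.18 and Q = 30/1300 ≈ 0.023077.
Under the Kimura two-parameter model, d = −½ ln(1 − 2P − Q) − ¼ ln(1 − 2Q).
1 − 2P − Q = 0.616923, giving −½ ln(0.616923) = 0.241506.
1 − 2Q = 0.953846, giving −¼ ln(0.953846) = 0.011813.
d = 0.241506 + 0.011813 = 0.253319.

0.2533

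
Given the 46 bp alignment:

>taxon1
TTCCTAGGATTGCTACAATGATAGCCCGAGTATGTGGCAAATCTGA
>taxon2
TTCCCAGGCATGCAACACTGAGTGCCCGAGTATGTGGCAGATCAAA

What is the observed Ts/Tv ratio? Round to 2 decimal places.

Transitions are A↔G and C↔T; transversions are all other mismatches.
Transitions: 3. Transversions: 7.
R = 3/7 = 0.428571… ≈ 0.43 (to 2 d.p.).

0.43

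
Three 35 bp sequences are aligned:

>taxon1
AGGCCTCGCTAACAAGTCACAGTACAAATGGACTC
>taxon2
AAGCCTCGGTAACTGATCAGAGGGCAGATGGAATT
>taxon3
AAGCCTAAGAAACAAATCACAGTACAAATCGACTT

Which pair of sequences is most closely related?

taxon1 and taxon3

taxon1–taxon2: 11/35 differ, p = 0.314, d = 0.407.
taxon1–taxon3: 8/35 differ, p = 0.229, d = 0.273.
taxon2–taxon3: 11/35 differ, p = 0.314, d = 0.407.
The smallest distance is between taxon1 and taxon3.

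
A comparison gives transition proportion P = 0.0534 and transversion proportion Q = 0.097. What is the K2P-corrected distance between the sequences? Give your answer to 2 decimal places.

Under the Kimura two-parameter model, d = −½ ln(1 − 2P − Q) − ¼ ln(1 − 2Q).
1 − 2P − Q = 0.7962, giving −½ ln(0.7962) = 0.113952.
1 − 2Q = 0.806, giving −¼ ln(0.806) = 0.053918.
d = 0.113952 + 0.053918 = 0.167870.

0.17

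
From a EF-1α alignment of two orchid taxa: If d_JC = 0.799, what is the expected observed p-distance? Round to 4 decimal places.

0.4915

p = (3/4)(1 − e^(−4d/3)) = 0.75 × (1 − e^(-1.065333)) = 0.75 × (1 − 0.344613) = 0.491540.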